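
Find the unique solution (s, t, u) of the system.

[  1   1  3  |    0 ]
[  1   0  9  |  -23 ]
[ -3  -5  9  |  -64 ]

(4, 5, -3)

Forward elimination on [A|b]:
R2 <- R2 - (1)*R1:  [   0   -1    6  -23 ]
R3 <- R3 - (-3)*R1:  [   0   -2   18  -64 ]
R3 <- R3 - (2)*R2:  [   0    0    6  -18 ]
Row echelon form:
[ 1   1  3  |    0 ]
[ 0  -1  6  |  -23 ]
[ 0   0  6  |  -18 ]
Back-substitution:
u = (-18) / 6 = -3
t = (-23 - (6)*(-3)) / -1 = 5
s = (0 - (1)*(5) - (3)*(-3)) / 1 = 4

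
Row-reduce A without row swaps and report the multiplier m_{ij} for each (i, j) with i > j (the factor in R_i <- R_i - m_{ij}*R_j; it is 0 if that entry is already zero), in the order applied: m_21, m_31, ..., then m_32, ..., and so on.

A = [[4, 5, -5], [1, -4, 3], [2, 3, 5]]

multipliers: 1/4, 1/2, -2/21

Forward elimination:
R2 <- R2 - (1/4)*R1:  [     0  -21/4   17/4 ]
R3 <- R3 - (1/2)*R1:  [    0   1/2  15/2 ]
R3 <- R3 - (-2/21)*R2:  [      0       0  166/21 ]
Multipliers (in order of application): m_{21} = 1/4, m_{31} = 1/2, m_{32} = -2/21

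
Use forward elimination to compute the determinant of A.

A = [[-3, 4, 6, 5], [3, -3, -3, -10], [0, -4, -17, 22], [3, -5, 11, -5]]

det(A) = 45

Forward elimination:
R2 <- R2 - (-1)*R1:  [  0   1   3  -5 ]
R4 <- R4 - (-1)*R1:  [  0  -1  17   0 ]
R3 <- R3 - (-4)*R2:  [  0   0  -5   2 ]
R4 <- R4 - (-1)*R2:  [  0   0  20  -5 ]
R4 <- R4 - (-4)*R3:  [ 0  0  0  3 ]
Upper-triangular form:
[ -3  4   6   5 ]
[  0  1   3  -5 ]
[  0  0  -5   2 ]
[  0  0   0   3 ]
det(A) = (-1)^0 * (-3) * (1) * (-5) * (3) = 45  (0 row swaps -> sign +1)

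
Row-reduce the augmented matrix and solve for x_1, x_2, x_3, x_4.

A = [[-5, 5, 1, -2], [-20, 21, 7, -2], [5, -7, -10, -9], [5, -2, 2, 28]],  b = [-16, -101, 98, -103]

Forward elimination on [A|b]:
R2 <- R2 - (4)*R1:  [   0    1    3    6  -37 ]
R3 <- R3 - (-1)*R1:  [   0   -2   -9  -11   82 ]
R4 <- R4 - (-1)*R1:  [    0     3     3    26  -119 ]
R3 <- R3 - (-2)*R2:  [  0   0  -3   1   8 ]
R4 <- R4 - (3)*R2:  [  0   0  -6   8  -8 ]
R4 <- R4 - (2)*R3:  [   0    0    0    6  -24 ]
Row echelon form:
[ -5  5   1  -2  |  -16 ]
[  0  1   3   6  |  -37 ]
[  0  0  -3   1  |    8 ]
[  0  0   0   6  |  -24 ]
Back-substitution:
x_4 = (-24) / 6 = -4
x_3 = (8 - (1)*(-4)) / -3 = -4
x_2 = (-37 - (3)*(-4) - (6)*(-4)) / 1 = -1
x_1 = (-16 - (5)*(-1) - (1)*(-4) - (-2)*(-4)) / -5 = 3

(3, -1, -4, -4)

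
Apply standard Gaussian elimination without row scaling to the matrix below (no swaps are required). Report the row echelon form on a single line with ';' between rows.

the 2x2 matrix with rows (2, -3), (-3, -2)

Forward elimination:
R2 <- R2 - (-3/2)*R1:  [     0  -13/2 ]
Row echelon form:
[ 2     -3 ]
[ 0  -13/2 ]

REF = [2 -3; 0 -13/2]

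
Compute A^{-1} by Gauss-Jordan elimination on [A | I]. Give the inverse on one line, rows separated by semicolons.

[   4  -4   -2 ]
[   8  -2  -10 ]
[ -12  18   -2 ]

Gauss-Jordan on [A | I]:
R1 <- (1/4)*R1:  [    1    -1  -1/2  |   1/4     0     0 ]
R2 <- R2 - (8)*R1:  [  0   6  -6  |  -2   1   0 ]
R3 <- R3 - (-12)*R1:  [  0   6  -8  |   3   0   1 ]
R2 <- (1/6)*R2:  [    0     1    -1  |  -1/3   1/6     0 ]
R1 <- R1 - (-1)*R2:  [     1      0   -3/2  |  -1/12    1/6      0 ]
R3 <- R3 - (6)*R2:  [  0   0  -2  |   5  -1   1 ]
R3 <- (1/-2)*R3:  [    0     0     1  |  -5/2   1/2  -1/2 ]
R1 <- R1 - (-3/2)*R3:  [     1      0      0  |  -23/6  11/12   -3/4 ]
R2 <- R2 - (-1)*R3:  [     0      1      0  |  -17/6    2/3   -1/2 ]
Right block of [I | A^{-1}] is the inverse:
[ -23/6  11/12  -3/4 ]
[ -17/6    2/3  -1/2 ]
[  -5/2    1/2  -1/2 ]

inverse = [-23/6 11/12 -3/4; -17/6 2/3 -1/2; -5/2 1/2 -1/2]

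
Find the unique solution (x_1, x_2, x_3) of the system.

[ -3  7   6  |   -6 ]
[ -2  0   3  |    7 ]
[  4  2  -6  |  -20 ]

(1, -3, 3)

Forward elimination on [A|b]:
R2 <- R2 - (2/3)*R1:  [     0  -14/3     -1     11 ]
R3 <- R3 - (-4/3)*R1:  [    0  34/3     2   -28 ]
R3 <- R3 - (-17/7)*R2:  [    0     0  -3/7  -9/7 ]
Row echelon form:
[ -3      7     6  |    -6 ]
[  0  -14/3    -1  |    11 ]
[  0      0  -3/7  |  -9/7 ]
Back-substitution:
x_3 = (-9/7) / (-3/7) = 3
x_2 = (11 - (-1)*(3)) / (-14/3) = -3
x_1 = (-6 - (7)*(-3) - (6)*(3)) / -3 = 1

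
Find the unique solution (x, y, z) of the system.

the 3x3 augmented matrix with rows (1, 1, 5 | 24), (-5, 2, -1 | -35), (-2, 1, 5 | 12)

Forward elimination on [A|b]:
R2 <- R2 - (-5)*R1:  [  0   7  24  85 ]
R3 <- R3 - (-2)*R1:  [  0   3  15  60 ]
R3 <- R3 - (3/7)*R2:  [     0      0   33/7  165/7 ]
Row echelon form:
[ 1  1     5  |     24 ]
[ 0  7    24  |     85 ]
[ 0  0  33/7  |  165/7 ]
Back-substitution:
z = (165/7) / (33/7) = 5
y = (85 - (24)*(5)) / 7 = -5
x = (24 - (1)*(-5) - (5)*(5)) / 1 = 4

(4, -5, 5)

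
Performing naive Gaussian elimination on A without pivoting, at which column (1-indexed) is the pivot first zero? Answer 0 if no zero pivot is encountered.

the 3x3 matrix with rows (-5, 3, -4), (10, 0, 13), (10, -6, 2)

Naive forward elimination:
R2 <- R2 - (-2)*R1:  [ 0  6  5 ]
R3 <- R3 - (-2)*R1:  [  0   0  -6 ]
All pivots nonzero; naive elimination completes without hitting a zero pivot.

first zero-pivot column = 0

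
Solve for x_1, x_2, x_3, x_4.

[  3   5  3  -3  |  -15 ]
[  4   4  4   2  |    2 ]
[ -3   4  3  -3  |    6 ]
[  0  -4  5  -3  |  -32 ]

Forward elimination on [A|b]:
R2 <- R2 - (4/3)*R1:  [    0  -8/3     0     6    22 ]
R3 <- R3 - (-1)*R1:  [  0   9   6  -6  -9 ]
R3 <- R3 - (-27/8)*R2:  [     0      0      6   57/4  261/4 ]
R4 <- R4 - (3/2)*R2:  [   0    0    5  -12  -65 ]
R4 <- R4 - (5/6)*R3:  [      0       0       0  -191/8  -955/8 ]
Row echelon form:
[ 3     5  3      -3  |     -15 ]
[ 0  -8/3  0       6  |      22 ]
[ 0     0  6    57/4  |   261/4 ]
[ 0     0  0  -191/8  |  -955/8 ]
Back-substitution:
x_4 = (-955/8) / (-191/8) = 5
x_3 = (261/4 - (57/4)*(5)) / 6 = -1
x_2 = (22 - (6)*(5)) / (-8/3) = 3
x_1 = (-15 - (5)*(3) - (3)*(-1) - (-3)*(5)) / 3 = -4

(-4, 3, -1, 5)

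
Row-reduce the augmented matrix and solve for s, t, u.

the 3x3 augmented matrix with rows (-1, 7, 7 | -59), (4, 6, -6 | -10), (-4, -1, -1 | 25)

(-4, -4, -5)

Forward elimination on [A|b]:
R2 <- R2 - (-4)*R1:  [    0    34    22  -246 ]
R3 <- R3 - (4)*R1:  [   0  -29  -29  261 ]
R3 <- R3 - (-29/34)*R2:  [       0        0  -174/17   870/17 ]
Row echelon form:
[ -1   7        7  |     -59 ]
[  0  34       22  |    -246 ]
[  0   0  -174/17  |  870/17 ]
Back-substitution:
u = (870/17) / (-174/17) = -5
t = (-246 - (22)*(-5)) / 34 = -4
s = (-59 - (7)*(-4) - (7)*(-5)) / -1 = -4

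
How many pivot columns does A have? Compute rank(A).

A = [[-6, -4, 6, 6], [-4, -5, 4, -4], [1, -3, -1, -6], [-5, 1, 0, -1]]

Row reduction:
R2 <- R2 - (2/3)*R1:  [    0  -7/3     0    -8 ]
R3 <- R3 - (-1/6)*R1:  [     0  -11/3      0     -5 ]
R4 <- R4 - (5/6)*R1:  [    0  13/3    -5    -6 ]
R3 <- R3 - (11/7)*R2:  [    0     0     0  53/7 ]
R4 <- R4 - (-13/7)*R2:  [      0       0      -5  -146/7 ]
R3 <-> R4   (pivot in column 3 was zero)
[ -6    -4   6       6 ]
[  0  -7/3   0      -8 ]
[  0     0  -5  -146/7 ]
[  0     0   0    53/7 ]
Row echelon form:
[ -6    -4   6       6 ]
[  0  -7/3   0      -8 ]
[  0     0  -5  -146/7 ]
[  0     0   0    53/7 ]
Nonzero rows / pivot columns: 4

rank(A) = 4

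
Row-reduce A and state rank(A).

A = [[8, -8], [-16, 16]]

Row reduction:
R2 <- R2 - (-2)*R1:  [ 0  0 ]
Row echelon form:
[ 8  -8 ]
[ 0   0 ]
Nonzero rows / pivot columns: 1

rank(A) = 1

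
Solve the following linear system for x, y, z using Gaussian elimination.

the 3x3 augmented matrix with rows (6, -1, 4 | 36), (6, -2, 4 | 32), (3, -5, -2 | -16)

(4, 4, 4)

Forward elimination on [A|b]:
R2 <- R2 - (1)*R1:  [  0  -1   0  -4 ]
R3 <- R3 - (1/2)*R1:  [    0  -9/2    -4   -34 ]
R3 <- R3 - (9/2)*R2:  [   0    0   -4  -16 ]
Row echelon form:
[ 6  -1   4  |   36 ]
[ 0  -1   0  |   -4 ]
[ 0   0  -4  |  -16 ]
Back-substitution:
z = (-16) / -4 = 4
y = (-4) / -1 = 4
x = (36 - (-1)*(4) - (4)*(4)) / 6 = 4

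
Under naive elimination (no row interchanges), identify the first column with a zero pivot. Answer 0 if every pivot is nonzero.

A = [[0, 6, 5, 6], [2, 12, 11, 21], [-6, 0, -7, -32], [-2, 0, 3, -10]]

first zero-pivot column = 1

Naive forward elimination:
Pivot entry (1,1) is zero but row 2 has 2 in column 1 -> naive elimination stops; a row interchange (e.g. R1 <-> R2) would be required here.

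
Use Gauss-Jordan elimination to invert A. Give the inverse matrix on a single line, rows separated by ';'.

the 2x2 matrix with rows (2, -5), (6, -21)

inverse = [7/4 -5/12; 1/2 -1/6]

Gauss-Jordan on [A | I]:
R1 <- (1/2)*R1:  [    1  -5/2  |   1/2     0 ]
R2 <- R2 - (6)*R1:  [  0  -6  |  -3   1 ]
R2 <- (1/-6)*R2:  [    0     1  |   1/2  -1/6 ]
R1 <- R1 - (-5/2)*R2:  [     1      0  |    7/4  -5/12 ]
Right block of [I | A^{-1}] is the inverse:
[ 7/4  -5/12 ]
[ 1/2   -1/6 ]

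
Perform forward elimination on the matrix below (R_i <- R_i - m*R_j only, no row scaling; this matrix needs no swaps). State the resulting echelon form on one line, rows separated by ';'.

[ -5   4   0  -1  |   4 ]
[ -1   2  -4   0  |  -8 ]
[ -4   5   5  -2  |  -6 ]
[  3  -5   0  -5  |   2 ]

Forward elimination:
R2 <- R2 - (1/5)*R1:  [     0    6/5     -4    1/5  -44/5 ]
R3 <- R3 - (4/5)*R1:  [     0    9/5      5   -6/5  -46/5 ]
R4 <- R4 - (-3/5)*R1:  [     0  -13/5      0  -28/5   22/5 ]
R3 <- R3 - (3/2)*R2:  [    0     0    11  -3/2     4 ]
R4 <- R4 - (-13/6)*R2:  [     0      0  -26/3  -31/6  -44/3 ]
R4 <- R4 - (-26/33)*R3:  [       0        0        0  -419/66  -380/33 ]
Row echelon form:
[ -5    4   0       -1  |        4 ]
[  0  6/5  -4      1/5  |    -44/5 ]
[  0    0  11     -3/2  |        4 ]
[  0    0   0  -419/66  |  -380/33 ]

REF = [-5 4 0 -1 4; 0 6/5 -4 1/5 -44/5; 0 0 11 -3/2 4; 0 0 0 -419/66 -380/33]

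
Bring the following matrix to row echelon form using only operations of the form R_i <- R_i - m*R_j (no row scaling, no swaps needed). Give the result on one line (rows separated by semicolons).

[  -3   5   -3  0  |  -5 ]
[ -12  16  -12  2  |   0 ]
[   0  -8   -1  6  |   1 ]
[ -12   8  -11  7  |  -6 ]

Forward elimination:
R2 <- R2 - (4)*R1:  [  0  -4   0   2  20 ]
R4 <- R4 - (4)*R1:  [   0  -12    1    7   14 ]
R3 <- R3 - (2)*R2:  [   0    0   -1    2  -39 ]
R4 <- R4 - (3)*R2:  [   0    0    1    1  -46 ]
R4 <- R4 - (-1)*R3:  [   0    0    0    3  -85 ]
Row echelon form:
[ -3   5  -3  0  |   -5 ]
[  0  -4   0  2  |   20 ]
[  0   0  -1  2  |  -39 ]
[  0   0   0  3  |  -85 ]

REF = [-3 5 -3 0 -5; 0 -4 0 2 20; 0 0 -1 2 -39; 0 0 0 3 -85]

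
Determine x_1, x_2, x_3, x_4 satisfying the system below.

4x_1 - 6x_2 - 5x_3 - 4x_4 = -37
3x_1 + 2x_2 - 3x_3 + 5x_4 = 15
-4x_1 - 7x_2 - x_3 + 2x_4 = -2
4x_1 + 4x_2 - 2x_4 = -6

Forward elimination on [A|b]:
R2 <- R2 - (3/4)*R1:  [     0   13/2    3/4      8  171/4 ]
R3 <- R3 - (-1)*R1:  [   0  -13   -6   -2  -39 ]
R4 <- R4 - (1)*R1:  [  0  10   5   2  31 ]
R3 <- R3 - (-2)*R2:  [    0     0  -9/2    14  93/2 ]
R4 <- R4 - (20/13)*R2:  [       0        0    50/13  -134/13  -452/13 ]
R4 <- R4 - (-100/117)*R3:  [       0        0        0  194/117   194/39 ]
Row echelon form:
[ 4    -6    -5       -4  |     -37 ]
[ 0  13/2   3/4        8  |   171/4 ]
[ 0     0  -9/2       14  |    93/2 ]
[ 0     0     0  194/117  |  194/39 ]
Back-substitution:
x_4 = (194/39) / (194/117) = 3
x_3 = (93/2 - (14)*(3)) / (-9/2) = -1
x_2 = (171/4 - (3/4)*(-1) - (8)*(3)) / (13/2) = 3
x_1 = (-37 - (-6)*(3) - (-5)*(-1) - (-4)*(3)) / 4 = -3

(-3, 3, -1, 3)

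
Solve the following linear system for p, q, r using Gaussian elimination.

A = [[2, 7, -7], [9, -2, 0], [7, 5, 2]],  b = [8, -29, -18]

Forward elimination on [A|b]:
R2 <- R2 - (9/2)*R1:  [     0  -67/2   63/2    -65 ]
R3 <- R3 - (7/2)*R1:  [     0  -39/2   53/2    -46 ]
R3 <- R3 - (39/67)*R2:  [       0        0   547/67  -547/67 ]
Row echelon form:
[ 2      7      -7  |        8 ]
[ 0  -67/2    63/2  |      -65 ]
[ 0      0  547/67  |  -547/67 ]
Back-substitution:
r = (-547/67) / (547/67) = -1
q = (-65 - (63/2)*(-1)) / (-67/2) = 1
p = (8 - (7)*(1) - (-7)*(-1)) / 2 = -3

(-3, 1, -1)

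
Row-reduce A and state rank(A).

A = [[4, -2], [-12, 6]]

rank(A) = 1

Row reduction:
R2 <- R2 - (-3)*R1:  [ 0  0 ]
Row echelon form:
[ 4  -2 ]
[ 0   0 ]
Nonzero rows / pivot columns: 1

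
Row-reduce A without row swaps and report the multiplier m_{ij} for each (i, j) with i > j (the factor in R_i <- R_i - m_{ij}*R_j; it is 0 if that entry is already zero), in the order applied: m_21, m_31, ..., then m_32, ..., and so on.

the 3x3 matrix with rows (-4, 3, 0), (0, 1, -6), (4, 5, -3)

Forward elimination:
R2: entry in column 1 is already 0 -> m_{21} = 0 (no row operation needed)
R3 <- R3 - (-1)*R1:  [  0   8  -3 ]
R3 <- R3 - (8)*R2:  [  0   0  45 ]
Multipliers (in order of application): m_{21} = 0, m_{31} = -1, m_{32} = 8

multipliers: 0, -1, 8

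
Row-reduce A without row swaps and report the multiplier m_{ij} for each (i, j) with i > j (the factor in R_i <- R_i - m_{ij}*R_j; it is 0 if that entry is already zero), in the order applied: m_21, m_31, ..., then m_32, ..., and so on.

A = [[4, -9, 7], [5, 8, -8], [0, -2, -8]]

multipliers: 5/4, 0, -8/77

Forward elimination:
R2 <- R2 - (5/4)*R1:  [     0   77/4  -67/4 ]
R3: entry in column 1 is already 0 -> m_{31} = 0 (no row operation needed)
R3 <- R3 - (-8/77)*R2:  [       0        0  -750/77 ]
Multipliers (in order of application): m_{21} = 5/4, m_{31} = 0, m_{32} = -8/77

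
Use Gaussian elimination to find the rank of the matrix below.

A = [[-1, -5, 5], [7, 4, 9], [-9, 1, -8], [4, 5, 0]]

rank(A) = 3

Row reduction:
R2 <- R2 - (-7)*R1:  [   0  -31   44 ]
R3 <- R3 - (9)*R1:  [   0   46  -53 ]
R4 <- R4 - (-4)*R1:  [   0  -15   20 ]
R3 <- R3 - (-46/31)*R2:  [      0       0  381/31 ]
R4 <- R4 - (15/31)*R2:  [      0       0  -40/31 ]
R4 <- R4 - (-40/381)*R3:  [ 0  0  0 ]
Row echelon form:
[ -1   -5       5 ]
[  0  -31      44 ]
[  0    0  381/31 ]
[  0    0       0 ]
Nonzero rows / pivot columns: 3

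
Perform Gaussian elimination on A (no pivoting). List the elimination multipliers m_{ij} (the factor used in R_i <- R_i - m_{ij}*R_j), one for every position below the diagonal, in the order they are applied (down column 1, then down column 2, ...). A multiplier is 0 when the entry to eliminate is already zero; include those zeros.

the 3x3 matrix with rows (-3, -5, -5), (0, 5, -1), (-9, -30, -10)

Forward elimination:
R2: entry in column 1 is already 0 -> m_{21} = 0 (no row operation needed)
R3 <- R3 - (3)*R1:  [   0  -15    5 ]
R3 <- R3 - (-3)*R2:  [ 0  0  2 ]
Multipliers (in order of application): m_{21} = 0, m_{31} = 3, m_{32} = -3

multipliers: 0, 3, -3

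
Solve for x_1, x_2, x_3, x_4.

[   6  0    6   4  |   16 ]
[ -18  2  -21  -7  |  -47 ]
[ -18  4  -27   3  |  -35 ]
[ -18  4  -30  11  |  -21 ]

Forward elimination on [A|b]:
R2 <- R2 - (-3)*R1:  [  0   2  -3   5   1 ]
R3 <- R3 - (-3)*R1:  [  0   4  -9  15  13 ]
R4 <- R4 - (-3)*R1:  [   0    4  -12   23   27 ]
R3 <- R3 - (2)*R2:  [  0   0  -3   5  11 ]
R4 <- R4 - (2)*R2:  [  0   0  -6  13  25 ]
R4 <- R4 - (2)*R3:  [ 0  0  0  3  3 ]
Row echelon form:
[ 6  0   6  4  |  16 ]
[ 0  2  -3  5  |   1 ]
[ 0  0  -3  5  |  11 ]
[ 0  0   0  3  |   3 ]
Back-substitution:
x_4 = (3) / 3 = 1
x_3 = (11 - (5)*(1)) / -3 = -2
x_2 = (1 - (-3)*(-2) - (5)*(1)) / 2 = -5
x_1 = (16 - (6)*(-2) - (4)*(1)) / 6 = 4

(4, -5, -2, 1)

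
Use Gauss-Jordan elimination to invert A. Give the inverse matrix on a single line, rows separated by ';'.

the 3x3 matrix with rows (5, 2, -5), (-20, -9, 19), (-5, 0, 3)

inverse = [-27/20 -3/10 -7/20; -7/4 -1/2 1/4; -9/4 -1/2 -1/4]

Gauss-Jordan on [A | I]:
R1 <- (1/5)*R1:  [   1  2/5   -1  |  1/5    0    0 ]
R2 <- R2 - (-20)*R1:  [  0  -1  -1  |   4   1   0 ]
R3 <- R3 - (-5)*R1:  [  0   2  -2  |   1   0   1 ]
R2 <- (1/-1)*R2:  [  0   1   1  |  -4  -1   0 ]
R1 <- R1 - (2/5)*R2:  [    1     0  -7/5  |   9/5   2/5     0 ]
R3 <- R3 - (2)*R2:  [  0   0  -4  |   9   2   1 ]
R3 <- (1/-4)*R3:  [    0     0     1  |  -9/4  -1/2  -1/4 ]
R1 <- R1 - (-7/5)*R3:  [      1       0       0  |  -27/20   -3/10   -7/20 ]
R2 <- R2 - (1)*R3:  [    0     1     0  |  -7/4  -1/2   1/4 ]
Right block of [I | A^{-1}] is the inverse:
[ -27/20  -3/10  -7/20 ]
[   -7/4   -1/2    1/4 ]
[   -9/4   -1/2   -1/4 ]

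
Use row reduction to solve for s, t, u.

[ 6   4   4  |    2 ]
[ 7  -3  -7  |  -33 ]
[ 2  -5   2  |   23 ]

Forward elimination on [A|b]:
R2 <- R2 - (7/6)*R1:  [      0   -23/3   -35/3  -106/3 ]
R3 <- R3 - (1/3)*R1:  [     0  -19/3    2/3   67/3 ]
R3 <- R3 - (19/23)*R2:  [       0        0   237/23  1185/23 ]
Row echelon form:
[ 6      4       4  |        2 ]
[ 0  -23/3   -35/3  |   -106/3 ]
[ 0      0  237/23  |  1185/23 ]
Back-substitution:
u = (1185/23) / (237/23) = 5
t = (-106/3 - (-35/3)*(5)) / (-23/3) = -3
s = (2 - (4)*(-3) - (4)*(5)) / 6 = -1

(-1, -3, 5)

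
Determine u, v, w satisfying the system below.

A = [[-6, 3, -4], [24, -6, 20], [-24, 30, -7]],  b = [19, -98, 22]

(-1, -1, -4)

Forward elimination on [A|b]:
R2 <- R2 - (-4)*R1:  [   0    6    4  -22 ]
R3 <- R3 - (4)*R1:  [   0   18    9  -54 ]
R3 <- R3 - (3)*R2:  [  0   0  -3  12 ]
Row echelon form:
[ -6  3  -4  |   19 ]
[  0  6   4  |  -22 ]
[  0  0  -3  |   12 ]
Back-substitution:
w = (12) / -3 = -4
v = (-22 - (4)*(-4)) / 6 = -1
u = (19 - (3)*(-1) - (-4)*(-4)) / -6 = -1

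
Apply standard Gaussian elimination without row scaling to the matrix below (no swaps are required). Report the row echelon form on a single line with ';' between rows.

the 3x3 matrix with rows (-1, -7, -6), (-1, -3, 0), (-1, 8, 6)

Forward elimination:
R2 <- R2 - (1)*R1:  [ 0  4  6 ]
R3 <- R3 - (1)*R1:  [  0  15  12 ]
R3 <- R3 - (15/4)*R2:  [     0      0  -21/2 ]
Row echelon form:
[ -1  -7     -6 ]
[  0   4      6 ]
[  0   0  -21/2 ]

REF = [-1 -7 -6; 0 4 6; 0 0 -21/2]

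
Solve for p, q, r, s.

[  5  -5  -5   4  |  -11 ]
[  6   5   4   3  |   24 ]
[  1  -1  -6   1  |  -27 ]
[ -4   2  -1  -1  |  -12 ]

Forward elimination on [A|b]:
R2 <- R2 - (6/5)*R1:  [     0     11     10   -9/5  186/5 ]
R3 <- R3 - (1/5)*R1:  [      0       0      -5     1/5  -124/5 ]
R4 <- R4 - (-4/5)*R1:  [      0      -2      -5    11/5  -104/5 ]
R4 <- R4 - (-2/11)*R2:  [       0        0   -35/11   103/55  -772/55 ]
R4 <- R4 - (7/11)*R3:  [     0      0      0  96/55  96/55 ]
Row echelon form:
[ 5  -5  -5      4  |     -11 ]
[ 0  11  10   -9/5  |   186/5 ]
[ 0   0  -5    1/5  |  -124/5 ]
[ 0   0   0  96/55  |   96/55 ]
Back-substitution:
s = (96/55) / (96/55) = 1
r = (-124/5 - (1/5)*(1)) / -5 = 5
q = (186/5 - (10)*(5) - (-9/5)*(1)) / 11 = -1
p = (-11 - (-5)*(-1) - (-5)*(5) - (4)*(1)) / 5 = 1

(1, -1, 5, 1)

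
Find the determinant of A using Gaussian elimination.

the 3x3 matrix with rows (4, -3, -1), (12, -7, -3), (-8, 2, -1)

Forward elimination:
R2 <- R2 - (3)*R1:  [ 0  2  0 ]
R3 <- R3 - (-2)*R1:  [  0  -4  -3 ]
R3 <- R3 - (-2)*R2:  [  0   0  -3 ]
Upper-triangular form:
[ 4  -3  -1 ]
[ 0   2   0 ]
[ 0   0  -3 ]
det(A) = (-1)^0 * (4) * (2) * (-3) = -24  (0 row swaps -> sign +1)

det(A) = -24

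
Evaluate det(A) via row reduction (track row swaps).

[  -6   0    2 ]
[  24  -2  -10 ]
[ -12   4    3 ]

Forward elimination:
R2 <- R2 - (-4)*R1:  [  0  -2  -2 ]
R3 <- R3 - (2)*R1:  [  0   4  -1 ]
R3 <- R3 - (-2)*R2:  [  0   0  -5 ]
Upper-triangular form:
[ -6   0   2 ]
[  0  -2  -2 ]
[  0   0  -5 ]
det(A) = (-1)^0 * (-6) * (-2) * (-5) = -60  (0 row swaps -> sign +1)

det(A) = -60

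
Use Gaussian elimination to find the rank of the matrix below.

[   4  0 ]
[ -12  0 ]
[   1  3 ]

Row reduction:
R2 <- R2 - (-3)*R1:  [ 0  0 ]
R3 <- R3 - (1/4)*R1:  [ 0  3 ]
R2 <-> R3   (pivot in column 2 was zero)
[ 4  0 ]
[ 0  3 ]
[ 0  0 ]
Row echelon form:
[ 4  0 ]
[ 0  3 ]
[ 0  0 ]
Nonzero rows / pivot columns: 2

rank(A) = 2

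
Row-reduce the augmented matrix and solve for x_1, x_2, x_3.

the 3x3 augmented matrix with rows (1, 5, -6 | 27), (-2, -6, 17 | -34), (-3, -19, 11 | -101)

Forward elimination on [A|b]:
R2 <- R2 - (-2)*R1:  [  0   4   5  20 ]
R3 <- R3 - (-3)*R1:  [   0   -4   -7  -20 ]
R3 <- R3 - (-1)*R2:  [  0   0  -2   0 ]
Row echelon form:
[ 1  5  -6  |  27 ]
[ 0  4   5  |  20 ]
[ 0  0  -2  |   0 ]
Back-substitution:
x_3 = (0) / -2 = 0
x_2 = (20 - (5)*(0)) / 4 = 5
x_1 = (27 - (5)*(5) - (-6)*(0)) / 1 = 2

(2, 5, 0)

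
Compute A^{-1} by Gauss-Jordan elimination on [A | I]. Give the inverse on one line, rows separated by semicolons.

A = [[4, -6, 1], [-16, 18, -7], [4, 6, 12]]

inverse = [-43/20 -13/20 -1/5; -41/30 -11/30 -1/10; 7/5 2/5 1/5]

Gauss-Jordan on [A | I]:
R1 <- (1/4)*R1:  [    1  -3/2   1/4  |   1/4     0     0 ]
R2 <- R2 - (-16)*R1:  [  0  -6  -3  |   4   1   0 ]
R3 <- R3 - (4)*R1:  [  0  12  11  |  -1   0   1 ]
R2 <- (1/-6)*R2:  [    0     1   1/2  |  -2/3  -1/6     0 ]
R1 <- R1 - (-3/2)*R2:  [    1     0     1  |  -3/4  -1/4     0 ]
R3 <- R3 - (12)*R2:  [ 0  0  5  |  7  2  1 ]
R3 <- (1/5)*R3:  [   0    0    1  |  7/5  2/5  1/5 ]
R1 <- R1 - (1)*R3:  [      1       0       0  |  -43/20  -13/20    -1/5 ]
R2 <- R2 - (1/2)*R3:  [      0       1       0  |  -41/30  -11/30   -1/10 ]
Right block of [I | A^{-1}] is the inverse:
[ -43/20  -13/20   -1/5 ]
[ -41/30  -11/30  -1/10 ]
[    7/5     2/5    1/5 ]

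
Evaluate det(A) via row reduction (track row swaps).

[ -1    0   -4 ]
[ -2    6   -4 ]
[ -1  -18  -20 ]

det(A) = 24

Forward elimination:
R2 <- R2 - (2)*R1:  [ 0  6  4 ]
R3 <- R3 - (1)*R1:  [   0  -18  -16 ]
R3 <- R3 - (-3)*R2:  [  0   0  -4 ]
Upper-triangular form:
[ -1  0  -4 ]
[  0  6   4 ]
[  0  0  -4 ]
det(A) = (-1)^0 * (-1) * (6) * (-4) = 24  (0 row swaps -> sign +1)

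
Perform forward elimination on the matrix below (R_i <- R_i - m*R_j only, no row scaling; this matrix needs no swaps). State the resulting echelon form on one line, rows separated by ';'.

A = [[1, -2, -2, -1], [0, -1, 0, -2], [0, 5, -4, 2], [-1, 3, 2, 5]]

Forward elimination:
R4 <- R4 - (-1)*R1:  [ 0  1  0  4 ]
R3 <- R3 - (-5)*R2:  [  0   0  -4  -8 ]
R4 <- R4 - (-1)*R2:  [ 0  0  0  2 ]
Row echelon form:
[ 1  -2  -2  -1 ]
[ 0  -1   0  -2 ]
[ 0   0  -4  -8 ]
[ 0   0   0   2 ]

REF = [1 -2 -2 -1; 0 -1 0 -2; 0 0 -4 -8; 0 0 0 2]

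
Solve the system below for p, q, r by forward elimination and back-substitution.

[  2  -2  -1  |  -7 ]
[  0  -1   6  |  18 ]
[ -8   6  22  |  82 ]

(-2, 0, 3)

Forward elimination on [A|b]:
R3 <- R3 - (-4)*R1:  [  0  -2  18  54 ]
R3 <- R3 - (2)*R2:  [  0   0   6  18 ]
Row echelon form:
[ 2  -2  -1  |  -7 ]
[ 0  -1   6  |  18 ]
[ 0   0   6  |  18 ]
Back-substitution:
r = (18) / 6 = 3
q = (18 - (6)*(3)) / -1 = 0
p = (-7 - (-2)*(0) - (-1)*(3)) / 2 = -2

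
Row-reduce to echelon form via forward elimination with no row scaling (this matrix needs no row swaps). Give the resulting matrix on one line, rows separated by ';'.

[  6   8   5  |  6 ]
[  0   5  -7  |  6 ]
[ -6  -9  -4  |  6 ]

REF = [6 8 5 6; 0 5 -7 6; 0 0 -2/5 66/5]

Forward elimination:
R3 <- R3 - (-1)*R1:  [  0  -1   1  12 ]
R3 <- R3 - (-1/5)*R2:  [    0     0  -2/5  66/5 ]
Row echelon form:
[ 6  8     5  |     6 ]
[ 0  5    -7  |     6 ]
[ 0  0  -2/5  |  66/5 ]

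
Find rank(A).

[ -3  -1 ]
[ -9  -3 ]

Row reduction:
R2 <- R2 - (3)*R1:  [ 0  0 ]
Row echelon form:
[ -3  -1 ]
[  0   0 ]
Nonzero rows / pivot columns: 1

rank(A) = 1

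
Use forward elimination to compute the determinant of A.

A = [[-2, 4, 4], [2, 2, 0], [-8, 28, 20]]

Forward elimination:
R2 <- R2 - (-1)*R1:  [ 0  6  4 ]
R3 <- R3 - (4)*R1:  [  0  12   4 ]
R3 <- R3 - (2)*R2:  [  0   0  -4 ]
Upper-triangular form:
[ -2  4   4 ]
[  0  6   4 ]
[  0  0  -4 ]
det(A) = (-1)^0 * (-2) * (6) * (-4) = 48  (0 row swaps -> sign +1)

det(A) = 48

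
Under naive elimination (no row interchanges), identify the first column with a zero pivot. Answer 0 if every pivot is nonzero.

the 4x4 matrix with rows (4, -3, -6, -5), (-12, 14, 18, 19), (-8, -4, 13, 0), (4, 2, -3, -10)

first zero-pivot column = 0

Naive forward elimination:
R2 <- R2 - (-3)*R1:  [ 0  5  0  4 ]
R3 <- R3 - (-2)*R1:  [   0  -10    1  -10 ]
R4 <- R4 - (1)*R1:  [  0   5   3  -5 ]
R3 <- R3 - (-2)*R2:  [  0   0   1  -2 ]
R4 <- R4 - (1)*R2:  [  0   0   3  -9 ]
R4 <- R4 - (3)*R3:  [  0   0   0  -3 ]
All pivots nonzero; naive elimination completes without hitting a zero pivot.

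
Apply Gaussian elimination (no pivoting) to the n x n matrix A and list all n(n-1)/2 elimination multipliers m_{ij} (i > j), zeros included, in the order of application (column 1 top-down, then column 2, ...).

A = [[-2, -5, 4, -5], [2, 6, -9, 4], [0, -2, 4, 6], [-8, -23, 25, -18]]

multipliers: -1, 0, 4, -2, -3, 1

Forward elimination:
R2 <- R2 - (-1)*R1:  [  0   1  -5  -1 ]
R3: entry in column 1 is already 0 -> m_{31} = 0 (no row operation needed)
R4 <- R4 - (4)*R1:  [  0  -3   9   2 ]
R3 <- R3 - (-2)*R2:  [  0   0  -6   4 ]
R4 <- R4 - (-3)*R2:  [  0   0  -6  -1 ]
R4 <- R4 - (1)*R3:  [  0   0   0  -5 ]
Multipliers (in order of application): m_{21} = -1, m_{31} = 0, m_{41} = 4, m_{32} = -2, m_{42} = -3, m_{43} = 1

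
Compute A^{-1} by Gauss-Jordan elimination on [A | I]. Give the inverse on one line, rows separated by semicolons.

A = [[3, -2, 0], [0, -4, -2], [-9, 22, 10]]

inverse = [-1/6 -5/6 -1/6; -3/4 -5/4 -1/4; 3/2 2 1/2]

Gauss-Jordan on [A | I]:
R1 <- (1/3)*R1:  [    1  -2/3     0  |   1/3     0     0 ]
R3 <- R3 - (-9)*R1:  [  0  16  10  |   3   0   1 ]
R2 <- (1/-4)*R2:  [    0     1   1/2  |     0  -1/4     0 ]
R1 <- R1 - (-2/3)*R2:  [    1     0   1/3  |   1/3  -1/6     0 ]
R3 <- R3 - (16)*R2:  [ 0  0  2  |  3  4  1 ]
R3 <- (1/2)*R3:  [   0    0    1  |  3/2    2  1/2 ]
R1 <- R1 - (1/3)*R3:  [    1     0     0  |  -1/6  -5/6  -1/6 ]
R2 <- R2 - (1/2)*R3:  [    0     1     0  |  -3/4  -5/4  -1/4 ]
Right block of [I | A^{-1}] is the inverse:
[ -1/6  -5/6  -1/6 ]
[ -3/4  -5/4  -1/4 ]
[  3/2     2   1/2 ]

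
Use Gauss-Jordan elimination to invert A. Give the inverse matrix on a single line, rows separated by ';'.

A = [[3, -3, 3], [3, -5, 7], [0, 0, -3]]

Gauss-Jordan on [A | I]:
R1 <- (1/3)*R1:  [   1   -1    1  |  1/3    0    0 ]
R2 <- R2 - (3)*R1:  [  0  -2   4  |  -1   1   0 ]
R2 <- (1/-2)*R2:  [    0     1    -2  |   1/2  -1/2     0 ]
R1 <- R1 - (-1)*R2:  [    1     0    -1  |   5/6  -1/2     0 ]
R3 <- (1/-3)*R3:  [    0     0     1  |     0     0  -1/3 ]
R1 <- R1 - (-1)*R3:  [    1     0     0  |   5/6  -1/2  -1/3 ]
R2 <- R2 - (-2)*R3:  [    0     1     0  |   1/2  -1/2  -2/3 ]
Right block of [I | A^{-1}] is the inverse:
[ 5/6  -1/2  -1/3 ]
[ 1/2  -1/2  -2/3 ]
[   0     0  -1/3 ]

inverse = [5/6 -1/2 -1/3; 1/2 -1/2 -2/3; 0 0 -1/3]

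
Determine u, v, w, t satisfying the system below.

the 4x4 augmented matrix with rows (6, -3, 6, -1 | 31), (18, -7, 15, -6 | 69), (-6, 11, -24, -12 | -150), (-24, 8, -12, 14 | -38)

Forward elimination on [A|b]:
R2 <- R2 - (3)*R1:  [   0    2   -3   -3  -24 ]
R3 <- R3 - (-1)*R1:  [    0     8   -18   -13  -119 ]
R4 <- R4 - (-4)*R1:  [  0  -4  12  10  86 ]
R3 <- R3 - (4)*R2:  [   0    0   -6   -1  -23 ]
R4 <- R4 - (-2)*R2:  [  0   0   6   4  38 ]
R4 <- R4 - (-1)*R3:  [  0   0   0   3  15 ]
Row echelon form:
[ 6  -3   6  -1  |   31 ]
[ 0   2  -3  -3  |  -24 ]
[ 0   0  -6  -1  |  -23 ]
[ 0   0   0   3  |   15 ]
Back-substitution:
t = (15) / 3 = 5
w = (-23 - (-1)*(5)) / -6 = 3
v = (-24 - (-3)*(3) - (-3)*(5)) / 2 = 0
u = (31 - (-3)*(0) - (6)*(3) - (-1)*(5)) / 6 = 3

(3, 0, 3, 5)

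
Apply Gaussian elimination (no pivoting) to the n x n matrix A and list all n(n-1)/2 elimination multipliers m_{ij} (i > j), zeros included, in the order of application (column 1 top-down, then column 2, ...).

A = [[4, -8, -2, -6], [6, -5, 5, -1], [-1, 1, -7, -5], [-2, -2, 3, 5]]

Forward elimination:
R2 <- R2 - (3/2)*R1:  [ 0  7  8  8 ]
R3 <- R3 - (-1/4)*R1:  [     0     -1  -15/2  -13/2 ]
R4 <- R4 - (-1/2)*R1:  [  0  -6   2   2 ]
R3 <- R3 - (-1/7)*R2:  [      0       0  -89/14  -75/14 ]
R4 <- R4 - (-6/7)*R2:  [    0     0  62/7  62/7 ]
R4 <- R4 - (-124/89)*R3:  [      0       0       0  124/89 ]
Multipliers (in order of application): m_{21} = 3/2, m_{31} = -1/4, m_{41} = -1/2, m_{32} = -1/7, m_{42} = -6/7, m_{43} = -124/89

multipliers: 3/2, -1/4, -1/2, -1/7, -6/7, -124/89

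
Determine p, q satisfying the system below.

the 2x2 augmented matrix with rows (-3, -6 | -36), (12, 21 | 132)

(4, 4)

Forward elimination on [A|b]:
R2 <- R2 - (-4)*R1:  [   0   -3  -12 ]
Row echelon form:
[ -3  -6  |  -36 ]
[  0  -3  |  -12 ]
Back-substitution:
q = (-12) / -3 = 4
p = (-36 - (-6)*(4)) / -3 = 4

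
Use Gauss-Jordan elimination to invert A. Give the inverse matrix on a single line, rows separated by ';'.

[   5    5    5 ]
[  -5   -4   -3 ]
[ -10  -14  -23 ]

Gauss-Jordan on [A | I]:
R1 <- (1/5)*R1:  [   1    1    1  |  1/5    0    0 ]
R2 <- R2 - (-5)*R1:  [ 0  1  2  |  1  1  0 ]
R3 <- R3 - (-10)*R1:  [   0   -4  -13  |    2    0    1 ]
R1 <- R1 - (1)*R2:  [    1     0    -1  |  -4/5    -1     0 ]
R3 <- R3 - (-4)*R2:  [  0   0  -5  |   6   4   1 ]
R3 <- (1/-5)*R3:  [    0     0     1  |  -6/5  -4/5  -1/5 ]
R1 <- R1 - (-1)*R3:  [    1     0     0  |    -2  -9/5  -1/5 ]
R2 <- R2 - (2)*R3:  [    0     1     0  |  17/5  13/5   2/5 ]
Right block of [I | A^{-1}] is the inverse:
[   -2  -9/5  -1/5 ]
[ 17/5  13/5   2/5 ]
[ -6/5  -4/5  -1/5 ]

inverse = [-2 -9/5 -1/5; 17/5 13/5 2/5; -6/5 -4/5 -1/5]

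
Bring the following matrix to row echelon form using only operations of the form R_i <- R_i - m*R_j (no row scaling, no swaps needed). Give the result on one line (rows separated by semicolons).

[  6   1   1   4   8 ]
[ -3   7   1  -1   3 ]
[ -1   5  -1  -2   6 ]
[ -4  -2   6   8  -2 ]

Forward elimination:
R2 <- R2 - (-1/2)*R1:  [    0  15/2   3/2     1     7 ]
R3 <- R3 - (-1/6)*R1:  [    0  31/6  -5/6  -4/3  22/3 ]
R4 <- R4 - (-2/3)*R1:  [    0  -4/3  20/3  32/3  10/3 ]
R3 <- R3 - (31/45)*R2:  [      0       0  -28/15  -91/45  113/45 ]
R4 <- R4 - (-8/45)*R2:  [      0       0  104/15  488/45  206/45 ]
R4 <- R4 - (-26/7)*R3:  [      0       0       0    10/3  292/21 ]
Row echelon form:
[ 6     1       1       4       8 ]
[ 0  15/2     3/2       1       7 ]
[ 0     0  -28/15  -91/45  113/45 ]
[ 0     0       0    10/3  292/21 ]

REF = [6 1 1 4 8; 0 15/2 3/2 1 7; 0 0 -28/15 -91/45 113/45; 0 0 0 10/3 292/21]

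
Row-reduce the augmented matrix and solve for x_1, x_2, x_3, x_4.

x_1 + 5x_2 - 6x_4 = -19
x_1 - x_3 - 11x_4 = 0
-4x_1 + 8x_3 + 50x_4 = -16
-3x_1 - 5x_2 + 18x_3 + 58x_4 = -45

Forward elimination on [A|b]:
R2 <- R2 - (1)*R1:  [  0  -5  -1  -5  19 ]
R3 <- R3 - (-4)*R1:  [   0   20    8   26  -92 ]
R4 <- R4 - (-3)*R1:  [    0    10    18    40  -102 ]
R3 <- R3 - (-4)*R2:  [   0    0    4    6  -16 ]
R4 <- R4 - (-2)*R2:  [   0    0   16   30  -64 ]
R4 <- R4 - (4)*R3:  [ 0  0  0  6  0 ]
Row echelon form:
[ 1   5   0  -6  |  -19 ]
[ 0  -5  -1  -5  |   19 ]
[ 0   0   4   6  |  -16 ]
[ 0   0   0   6  |    0 ]
Back-substitution:
x_4 = (0) / 6 = 0
x_3 = (-16 - (6)*(0)) / 4 = -4
x_2 = (19 - (-1)*(-4) - (-5)*(0)) / -5 = -3
x_1 = (-19 - (5)*(-3) - (-6)*(0)) / 1 = -4

(-4, -3, -4, 0)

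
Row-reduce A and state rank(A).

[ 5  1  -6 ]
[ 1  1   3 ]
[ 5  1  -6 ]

rank(A) = 2

Row reduction:
R2 <- R2 - (1/5)*R1:  [    0   4/5  21/5 ]
R3 <- R3 - (1)*R1:  [ 0  0  0 ]
Row echelon form:
[ 5    1    -6 ]
[ 0  4/5  21/5 ]
[ 0    0     0 ]
Nonzero rows / pivot columns: 2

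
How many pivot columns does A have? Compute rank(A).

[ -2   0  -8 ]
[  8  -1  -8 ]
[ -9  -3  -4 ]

rank(A) = 3

Row reduction:
R2 <- R2 - (-4)*R1:  [   0   -1  -40 ]
R3 <- R3 - (9/2)*R1:  [  0  -3  32 ]
R3 <- R3 - (3)*R2:  [   0    0  152 ]
Row echelon form:
[ -2   0   -8 ]
[  0  -1  -40 ]
[  0   0  152 ]
Nonzero rows / pivot columns: 3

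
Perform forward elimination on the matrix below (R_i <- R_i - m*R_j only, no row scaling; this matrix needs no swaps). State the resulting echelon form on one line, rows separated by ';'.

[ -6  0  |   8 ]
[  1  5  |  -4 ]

Forward elimination:
R2 <- R2 - (-1/6)*R1:  [    0     5  -8/3 ]
Row echelon form:
[ -6  0  |     8 ]
[  0  5  |  -8/3 ]

REF = [-6 0 8; 0 5 -8/3]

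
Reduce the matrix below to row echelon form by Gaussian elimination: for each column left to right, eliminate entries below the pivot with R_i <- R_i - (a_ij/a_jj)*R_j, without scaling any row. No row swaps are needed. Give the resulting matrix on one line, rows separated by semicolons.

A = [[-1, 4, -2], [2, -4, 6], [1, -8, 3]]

Forward elimination:
R2 <- R2 - (-2)*R1:  [ 0  4  2 ]
R3 <- R3 - (-1)*R1:  [  0  -4   1 ]
R3 <- R3 - (-1)*R2:  [ 0  0  3 ]
Row echelon form:
[ -1  4  -2 ]
[  0  4   2 ]
[  0  0   3 ]

REF = [-1 4 -2; 0 4 2; 0 0 3]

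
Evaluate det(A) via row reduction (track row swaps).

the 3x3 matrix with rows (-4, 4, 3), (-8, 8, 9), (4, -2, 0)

det(A) = 24

Forward elimination:
R2 <- R2 - (2)*R1:  [ 0  0  3 ]
R3 <- R3 - (-1)*R1:  [ 0  2  3 ]
R2 <-> R3   (pivot in column 2 was zero)
[ -4  4  3 ]
[  0  2  3 ]
[  0  0  3 ]
Upper-triangular form:
[ -4  4  3 ]
[  0  2  3 ]
[  0  0  3 ]
det(A) = (-1)^1 * (-4) * (2) * (3) = 24  (1 row swap -> sign -1)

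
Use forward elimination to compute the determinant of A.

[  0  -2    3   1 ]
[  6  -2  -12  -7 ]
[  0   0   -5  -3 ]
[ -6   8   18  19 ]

Forward elimination:
R1 <-> R2   (pivot in column 1 was zero)
[  6  -2  -12  -7 ]
[  0  -2    3   1 ]
[  0   0   -5  -3 ]
[ -6   8   18  19 ]
R4 <- R4 - (-1)*R1:  [  0   6   6  12 ]
R4 <- R4 - (-3)*R2:  [  0   0  15  15 ]
R4 <- R4 - (-3)*R3:  [ 0  0  0  6 ]
Upper-triangular form:
[ 6  -2  -12  -7 ]
[ 0  -2    3   1 ]
[ 0   0   -5  -3 ]
[ 0   0    0   6 ]
det(A) = (-1)^1 * (6) * (-2) * (-5) * (6) = -360  (1 row swap -> sign -1)

det(A) = -360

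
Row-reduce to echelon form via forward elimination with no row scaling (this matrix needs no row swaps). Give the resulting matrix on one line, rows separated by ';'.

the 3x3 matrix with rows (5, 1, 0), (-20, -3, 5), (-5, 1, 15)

Forward elimination:
R2 <- R2 - (-4)*R1:  [ 0  1  5 ]
R3 <- R3 - (-1)*R1:  [  0   2  15 ]
R3 <- R3 - (2)*R2:  [ 0  0  5 ]
Row echelon form:
[ 5  1  0 ]
[ 0  1  5 ]
[ 0  0  5 ]

REF = [5 1 0; 0 1 5; 0 0 5]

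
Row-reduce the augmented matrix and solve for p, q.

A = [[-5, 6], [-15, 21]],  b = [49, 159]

(-5, 4)

Forward elimination on [A|b]:
R2 <- R2 - (3)*R1:  [  0   3  12 ]
Row echelon form:
[ -5  6  |  49 ]
[  0  3  |  12 ]
Back-substitution:
q = (12) / 3 = 4
p = (49 - (6)*(4)) / -5 = -5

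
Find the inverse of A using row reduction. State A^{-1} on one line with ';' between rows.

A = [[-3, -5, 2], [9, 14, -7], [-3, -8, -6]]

Gauss-Jordan on [A | I]:
R1 <- (1/-3)*R1:  [    1   5/3  -2/3  |  -1/3     0     0 ]
R2 <- R2 - (9)*R1:  [  0  -1  -1  |   3   1   0 ]
R3 <- R3 - (-3)*R1:  [  0  -3  -8  |  -1   0   1 ]
R2 <- (1/-1)*R2:  [  0   1   1  |  -3  -1   0 ]
R1 <- R1 - (5/3)*R2:  [    1     0  -7/3  |  14/3   5/3     0 ]
R3 <- R3 - (-3)*R2:  [   0    0   -5  |  -10   -3    1 ]
R3 <- (1/-5)*R3:  [    0     0     1  |     2   3/5  -1/5 ]
R1 <- R1 - (-7/3)*R3:  [     1      0      0  |   28/3  46/15  -7/15 ]
R2 <- R2 - (1)*R3:  [    0     1     0  |    -5  -8/5   1/5 ]
Right block of [I | A^{-1}] is the inverse:
[ 28/3  46/15  -7/15 ]
[   -5   -8/5    1/5 ]
[    2    3/5   -1/5 ]

inverse = [28/3 46/15 -7/15; -5 -8/5 1/5; 2 3/5 -1/5]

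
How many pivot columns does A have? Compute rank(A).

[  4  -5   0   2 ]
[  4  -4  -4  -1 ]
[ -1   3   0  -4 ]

Row reduction:
R2 <- R2 - (1)*R1:  [  0   1  -4  -3 ]
R3 <- R3 - (-1/4)*R1:  [    0   7/4     0  -7/2 ]
R3 <- R3 - (7/4)*R2:  [   0    0    7  7/4 ]
Row echelon form:
[ 4  -5   0    2 ]
[ 0   1  -4   -3 ]
[ 0   0   7  7/4 ]
Nonzero rows / pivot columns: 3

rank(A) = 3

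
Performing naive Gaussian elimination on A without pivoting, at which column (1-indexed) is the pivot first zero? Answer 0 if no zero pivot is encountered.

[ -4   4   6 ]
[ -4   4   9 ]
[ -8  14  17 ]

Naive forward elimination:
R2 <- R2 - (1)*R1:  [ 0  0  3 ]
R3 <- R3 - (2)*R1:  [ 0  6  5 ]
Matrix at this point:
[ -4  4  6 ]
[  0  0  3 ]
[  0  6  5 ]
Pivot entry (2,2) is zero but row 3 has 6 in column 2 -> naive elimination stops; a row interchange (e.g. R2 <-> R3) would be required here.

first zero-pivot column = 2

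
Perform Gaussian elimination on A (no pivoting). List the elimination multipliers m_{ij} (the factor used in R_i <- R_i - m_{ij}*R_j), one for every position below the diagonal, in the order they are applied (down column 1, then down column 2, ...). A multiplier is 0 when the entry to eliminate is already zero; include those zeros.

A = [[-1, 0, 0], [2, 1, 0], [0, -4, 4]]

Forward elimination:
R2 <- R2 - (-2)*R1:  [ 0  1  0 ]
R3: entry in column 1 is already 0 -> m_{31} = 0 (no row operation needed)
R3 <- R3 - (-4)*R2:  [ 0  0  4 ]
Multipliers (in order of application): m_{21} = -2, m_{31} = 0, m_{32} = -4

multipliers: -2, 0, -4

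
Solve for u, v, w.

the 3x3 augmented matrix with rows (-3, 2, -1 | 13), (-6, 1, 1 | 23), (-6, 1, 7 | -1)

Forward elimination on [A|b]:
R2 <- R2 - (2)*R1:  [  0  -3   3  -3 ]
R3 <- R3 - (2)*R1:  [   0   -3    9  -27 ]
R3 <- R3 - (1)*R2:  [   0    0    6  -24 ]
Row echelon form:
[ -3   2  -1  |   13 ]
[  0  -3   3  |   -3 ]
[  0   0   6  |  -24 ]
Back-substitution:
w = (-24) / 6 = -4
v = (-3 - (3)*(-4)) / -3 = -3
u = (13 - (2)*(-3) - (-1)*(-4)) / -3 = -5

(-5, -3, -4)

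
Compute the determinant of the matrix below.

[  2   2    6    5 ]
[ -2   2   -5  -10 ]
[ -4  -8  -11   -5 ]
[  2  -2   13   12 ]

det(A) = 32

Forward elimination:
R2 <- R2 - (-1)*R1:  [  0   4   1  -5 ]
R3 <- R3 - (-2)*R1:  [  0  -4   1   5 ]
R4 <- R4 - (1)*R1:  [  0  -4   7   7 ]
R3 <- R3 - (-1)*R2:  [ 0  0  2  0 ]
R4 <- R4 - (-1)*R2:  [ 0  0  8  2 ]
R4 <- R4 - (4)*R3:  [ 0  0  0  2 ]
Upper-triangular form:
[ 2  2  6   5 ]
[ 0  4  1  -5 ]
[ 0  0  2   0 ]
[ 0  0  0   2 ]
det(A) = (-1)^0 * (2) * (4) * (2) * (2) = 32  (0 row swaps -> sign +1)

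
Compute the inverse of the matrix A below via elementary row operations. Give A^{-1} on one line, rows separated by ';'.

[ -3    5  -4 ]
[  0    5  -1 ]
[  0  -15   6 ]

Gauss-Jordan on [A | I]:
R1 <- (1/-3)*R1:  [    1  -5/3   4/3  |  -1/3     0     0 ]
R2 <- (1/5)*R2:  [    0     1  -1/5  |     0   1/5     0 ]
R1 <- R1 - (-5/3)*R2:  [    1     0     1  |  -1/3   1/3     0 ]
R3 <- R3 - (-15)*R2:  [ 0  0  3  |  0  3  1 ]
R3 <- (1/3)*R3:  [   0    0    1  |    0    1  1/3 ]
R1 <- R1 - (1)*R3:  [    1     0     0  |  -1/3  -2/3  -1/3 ]
R2 <- R2 - (-1/5)*R3:  [    0     1     0  |     0   2/5  1/15 ]
Right block of [I | A^{-1}] is the inverse:
[ -1/3  -2/3  -1/3 ]
[    0   2/5  1/15 ]
[    0     1   1/3 ]

inverse = [-1/3 -2/3 -1/3; 0 2/5 1/15; 0 1 1/3]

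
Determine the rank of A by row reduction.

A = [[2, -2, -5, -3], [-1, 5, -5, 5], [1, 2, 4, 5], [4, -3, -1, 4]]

Row reduction:
R2 <- R2 - (-1/2)*R1:  [     0      4  -15/2    7/2 ]
R3 <- R3 - (1/2)*R1:  [    0     3  13/2  13/2 ]
R4 <- R4 - (2)*R1:  [  0   1   9  10 ]
R3 <- R3 - (3/4)*R2:  [    0     0  97/8  31/8 ]
R4 <- R4 - (1/4)*R2:  [    0     0  87/8  73/8 ]
R4 <- R4 - (87/97)*R3:  [      0       0       0  548/97 ]
Row echelon form:
[ 2  -2     -5      -3 ]
[ 0   4  -15/2     7/2 ]
[ 0   0   97/8    31/8 ]
[ 0   0      0  548/97 ]
Nonzero rows / pivot columns: 4

rank(A) = 4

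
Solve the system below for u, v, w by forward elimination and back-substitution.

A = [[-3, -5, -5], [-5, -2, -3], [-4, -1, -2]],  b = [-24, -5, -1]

(-2, 3, 3)

Forward elimination on [A|b]:
R2 <- R2 - (5/3)*R1:  [    0  19/3  16/3    35 ]
R3 <- R3 - (4/3)*R1:  [    0  17/3  14/3    31 ]
R3 <- R3 - (17/19)*R2:  [     0      0  -2/19  -6/19 ]
Row echelon form:
[ -3    -5     -5  |    -24 ]
[  0  19/3   16/3  |     35 ]
[  0     0  -2/19  |  -6/19 ]
Back-substitution:
w = (-6/19) / (-2/19) = 3
v = (35 - (16/3)*(3)) / (19/3) = 3
u = (-24 - (-5)*(3) - (-5)*(3)) / -3 = -2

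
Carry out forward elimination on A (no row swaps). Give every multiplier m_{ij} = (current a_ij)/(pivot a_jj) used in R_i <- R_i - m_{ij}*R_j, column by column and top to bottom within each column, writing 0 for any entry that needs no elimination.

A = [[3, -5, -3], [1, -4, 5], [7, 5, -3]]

Forward elimination:
R2 <- R2 - (1/3)*R1:  [    0  -7/3     6 ]
R3 <- R3 - (7/3)*R1:  [    0  50/3     4 ]
R3 <- R3 - (-50/7)*R2:  [     0      0  328/7 ]
Multipliers (in order of application): m_{21} = 1/3, m_{31} = 7/3, m_{32} = -50/7

multipliers: 1/3, 7/3, -50/7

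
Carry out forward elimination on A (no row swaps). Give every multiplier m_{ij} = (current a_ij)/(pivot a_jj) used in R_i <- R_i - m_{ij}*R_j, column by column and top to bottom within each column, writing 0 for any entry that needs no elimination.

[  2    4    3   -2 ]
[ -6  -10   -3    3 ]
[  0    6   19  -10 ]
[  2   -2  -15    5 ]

Forward elimination:
R2 <- R2 - (-3)*R1:  [  0   2   6  -3 ]
R3: entry in column 1 is already 0 -> m_{31} = 0 (no row operation needed)
R4 <- R4 - (1)*R1:  [   0   -6  -18    7 ]
R3 <- R3 - (3)*R2:  [  0   0   1  -1 ]
R4 <- R4 - (-3)*R2:  [  0   0   0  -2 ]
R4: entry in column 3 is already 0 -> m_{43} = 0 (no row operation needed)
Multipliers (in order of application): m_{21} = -3, m_{31} = 0, m_{41} = 1, m_{32} = 3, m_{42} = -3, m_{43} = 0

multipliers: -3, 0, 1, 3, -3, 0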